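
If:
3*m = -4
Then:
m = -4/3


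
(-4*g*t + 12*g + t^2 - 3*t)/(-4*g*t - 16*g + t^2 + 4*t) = (t - 3)/(t + 4)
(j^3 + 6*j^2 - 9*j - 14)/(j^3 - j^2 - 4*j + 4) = (j^2 + 8*j + 7)/(j^2 + j - 2)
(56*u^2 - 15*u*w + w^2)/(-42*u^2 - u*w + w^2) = (-8*u + w)/(6*u + w)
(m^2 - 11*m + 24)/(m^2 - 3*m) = (m - 8)/m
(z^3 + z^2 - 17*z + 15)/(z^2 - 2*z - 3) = (z^2 + 4*z - 5)/(z + 1)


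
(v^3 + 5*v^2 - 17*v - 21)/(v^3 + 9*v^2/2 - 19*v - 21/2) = 2*(v + 1)/(2*v + 1)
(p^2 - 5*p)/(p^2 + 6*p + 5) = p*(p - 5)/(p^2 + 6*p + 5)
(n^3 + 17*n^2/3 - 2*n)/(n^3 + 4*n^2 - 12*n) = (n - 1/3)/(n - 2)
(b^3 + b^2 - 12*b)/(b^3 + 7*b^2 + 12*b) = (b - 3)/(b + 3)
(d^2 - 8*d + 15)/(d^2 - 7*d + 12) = (d - 5)/(d - 4)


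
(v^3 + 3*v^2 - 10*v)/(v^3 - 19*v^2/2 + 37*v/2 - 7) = 2*v*(v + 5)/(2*v^2 - 15*v + 7)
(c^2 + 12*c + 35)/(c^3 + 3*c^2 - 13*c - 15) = (c + 7)/(c^2 - 2*c - 3)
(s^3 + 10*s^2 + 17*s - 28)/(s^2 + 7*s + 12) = (s^2 + 6*s - 7)/(s + 3)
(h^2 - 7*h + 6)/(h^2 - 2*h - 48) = (-h^2 + 7*h - 6)/(-h^2 + 2*h + 48)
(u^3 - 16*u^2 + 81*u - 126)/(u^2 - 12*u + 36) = (u^2 - 10*u + 21)/(u - 6)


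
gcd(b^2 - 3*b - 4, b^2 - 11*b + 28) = b - 4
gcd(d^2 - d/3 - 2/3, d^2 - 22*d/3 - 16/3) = d + 2/3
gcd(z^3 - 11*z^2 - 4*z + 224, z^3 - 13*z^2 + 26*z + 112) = z^2 - 15*z + 56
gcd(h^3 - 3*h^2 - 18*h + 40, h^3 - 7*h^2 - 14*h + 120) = h^2 - h - 20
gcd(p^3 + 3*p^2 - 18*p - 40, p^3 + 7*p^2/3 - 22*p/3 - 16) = p + 2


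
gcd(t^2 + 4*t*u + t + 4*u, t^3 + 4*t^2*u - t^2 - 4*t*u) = t + 4*u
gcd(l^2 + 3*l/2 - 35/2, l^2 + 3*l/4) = 1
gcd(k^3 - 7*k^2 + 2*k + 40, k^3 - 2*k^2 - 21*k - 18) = 1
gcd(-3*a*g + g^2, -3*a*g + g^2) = 3*a*g - g^2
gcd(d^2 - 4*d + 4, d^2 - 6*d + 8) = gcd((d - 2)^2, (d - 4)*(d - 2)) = d - 2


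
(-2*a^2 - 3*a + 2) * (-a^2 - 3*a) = 2*a^4 + 9*a^3 + 7*a^2 - 6*a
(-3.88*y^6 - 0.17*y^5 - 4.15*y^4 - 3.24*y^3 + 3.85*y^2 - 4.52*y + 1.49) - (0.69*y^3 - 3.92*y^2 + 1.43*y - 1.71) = -3.88*y^6 - 0.17*y^5 - 4.15*y^4 - 3.93*y^3 + 7.77*y^2 - 5.95*y + 3.2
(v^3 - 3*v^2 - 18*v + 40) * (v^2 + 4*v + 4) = v^5 + v^4 - 26*v^3 - 44*v^2 + 88*v + 160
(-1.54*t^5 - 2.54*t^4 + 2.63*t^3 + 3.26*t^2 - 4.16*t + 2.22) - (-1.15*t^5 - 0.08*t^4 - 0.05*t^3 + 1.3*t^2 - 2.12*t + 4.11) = -0.39*t^5 - 2.46*t^4 + 2.68*t^3 + 1.96*t^2 - 2.04*t - 1.89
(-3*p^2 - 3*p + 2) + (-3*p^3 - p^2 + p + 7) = -3*p^3 - 4*p^2 - 2*p + 9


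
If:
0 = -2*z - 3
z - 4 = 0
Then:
No Solution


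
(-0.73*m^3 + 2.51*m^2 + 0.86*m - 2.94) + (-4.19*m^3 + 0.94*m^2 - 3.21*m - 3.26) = -4.92*m^3 + 3.45*m^2 - 2.35*m - 6.2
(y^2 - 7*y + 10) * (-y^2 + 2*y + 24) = -y^4 + 9*y^3 - 148*y + 240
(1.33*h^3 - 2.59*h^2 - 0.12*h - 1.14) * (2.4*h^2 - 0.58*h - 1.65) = 3.192*h^5 - 6.9874*h^4 - 0.9803*h^3 + 1.6071*h^2 + 0.8592*h + 1.881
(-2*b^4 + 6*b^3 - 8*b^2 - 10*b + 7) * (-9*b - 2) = 18*b^5 - 50*b^4 + 60*b^3 + 106*b^2 - 43*b - 14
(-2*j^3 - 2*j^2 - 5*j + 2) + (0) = -2*j^3 - 2*j^2 - 5*j + 2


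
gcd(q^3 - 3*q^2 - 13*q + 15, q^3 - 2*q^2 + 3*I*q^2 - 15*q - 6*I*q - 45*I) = q^2 - 2*q - 15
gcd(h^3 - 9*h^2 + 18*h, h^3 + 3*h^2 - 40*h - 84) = h - 6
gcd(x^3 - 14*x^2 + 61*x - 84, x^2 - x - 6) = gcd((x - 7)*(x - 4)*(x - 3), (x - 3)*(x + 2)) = x - 3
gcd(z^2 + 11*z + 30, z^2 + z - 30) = z + 6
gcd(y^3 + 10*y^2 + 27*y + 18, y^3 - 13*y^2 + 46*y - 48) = 1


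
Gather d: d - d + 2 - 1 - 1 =0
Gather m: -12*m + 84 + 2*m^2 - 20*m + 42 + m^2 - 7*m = 3*m^2 - 39*m + 126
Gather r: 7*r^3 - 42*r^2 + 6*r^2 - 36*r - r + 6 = 7*r^3 - 36*r^2 - 37*r + 6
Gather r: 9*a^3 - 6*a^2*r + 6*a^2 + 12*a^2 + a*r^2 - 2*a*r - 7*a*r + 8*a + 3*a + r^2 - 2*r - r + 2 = 9*a^3 + 18*a^2 + 11*a + r^2*(a + 1) + r*(-6*a^2 - 9*a - 3) + 2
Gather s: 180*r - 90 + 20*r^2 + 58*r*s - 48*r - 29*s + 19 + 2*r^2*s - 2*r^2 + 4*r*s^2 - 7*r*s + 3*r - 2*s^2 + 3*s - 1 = 18*r^2 + 135*r + s^2*(4*r - 2) + s*(2*r^2 + 51*r - 26) - 72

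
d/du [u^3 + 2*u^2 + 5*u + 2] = 3*u^2 + 4*u + 5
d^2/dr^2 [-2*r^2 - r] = -4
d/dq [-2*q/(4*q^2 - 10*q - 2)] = (2*q^2 + 1)/(4*q^4 - 20*q^3 + 21*q^2 + 10*q + 1)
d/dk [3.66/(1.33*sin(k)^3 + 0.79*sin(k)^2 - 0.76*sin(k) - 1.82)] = (-14.6034*sin(k)^2 - 5.7828*sin(k) + 2.7816)*cos(k)/(1.33*sin(k)^3 + 0.79*sin(k)^2 - 0.76*sin(k) - 1.82)^2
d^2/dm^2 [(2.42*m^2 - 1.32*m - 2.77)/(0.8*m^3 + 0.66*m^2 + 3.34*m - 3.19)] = (3.0976*m^6 - 5.0688*m^5 - 64.2528*m^4 + 58.2956*m^3 - 61.501584*m^2 - 95.726136*m - 52.34176)/(0.512*m^9 + 1.2672*m^8 + 7.45824*m^7 + 4.743816*m^6 + 21.032232*m^5 - 33.222684*m^4 + 19.490128*m^3 - 86.610414*m^2 + 101.964522*m - 32.461759)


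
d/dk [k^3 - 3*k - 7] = 3*k^2 - 3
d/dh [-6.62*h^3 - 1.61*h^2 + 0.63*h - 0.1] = -19.86*h^2 - 3.22*h + 0.63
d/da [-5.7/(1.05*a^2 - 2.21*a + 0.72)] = (11.97*a - 12.597)/(1.05*a^2 - 2.21*a + 0.72)^2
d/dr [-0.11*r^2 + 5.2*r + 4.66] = 5.2 - 0.22*r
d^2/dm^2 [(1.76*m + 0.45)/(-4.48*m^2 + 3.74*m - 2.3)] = (-(1.76*m + 0.45)*(8.96*m - 3.74)*(17.92*m - 7.48) + (47.3088*m - 9.1328)*(4.48*m^2 - 3.74*m + 2.3))/(4.48*m^2 - 3.74*m + 2.3)^3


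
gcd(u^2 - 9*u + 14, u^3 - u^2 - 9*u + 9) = 1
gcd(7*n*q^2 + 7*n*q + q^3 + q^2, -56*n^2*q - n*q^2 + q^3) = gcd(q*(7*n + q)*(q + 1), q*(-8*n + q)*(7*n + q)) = 7*n*q + q^2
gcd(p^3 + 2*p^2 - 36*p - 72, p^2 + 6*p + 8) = p + 2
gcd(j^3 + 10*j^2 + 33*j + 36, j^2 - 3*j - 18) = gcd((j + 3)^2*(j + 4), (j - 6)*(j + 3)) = j + 3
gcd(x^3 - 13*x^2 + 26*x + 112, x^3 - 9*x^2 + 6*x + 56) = x^2 - 5*x - 14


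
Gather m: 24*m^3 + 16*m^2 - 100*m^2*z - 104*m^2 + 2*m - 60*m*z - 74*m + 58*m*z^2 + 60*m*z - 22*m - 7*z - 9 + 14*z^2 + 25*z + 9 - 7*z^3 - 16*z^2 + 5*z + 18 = 24*m^3 + m^2*(-100*z - 88) + m*(58*z^2 - 94) - 7*z^3 - 2*z^2 + 23*z + 18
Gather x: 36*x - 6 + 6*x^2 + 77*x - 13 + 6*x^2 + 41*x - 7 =12*x^2 + 154*x - 26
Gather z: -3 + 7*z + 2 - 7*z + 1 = 0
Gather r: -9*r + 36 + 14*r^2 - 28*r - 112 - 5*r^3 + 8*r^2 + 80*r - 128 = -5*r^3 + 22*r^2 + 43*r - 204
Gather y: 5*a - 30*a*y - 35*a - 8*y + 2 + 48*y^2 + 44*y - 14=-30*a + 48*y^2 + y*(36 - 30*a) - 12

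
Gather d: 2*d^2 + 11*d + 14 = 2*d^2 + 11*d + 14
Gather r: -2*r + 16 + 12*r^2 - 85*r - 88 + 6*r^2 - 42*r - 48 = 18*r^2 - 129*r - 120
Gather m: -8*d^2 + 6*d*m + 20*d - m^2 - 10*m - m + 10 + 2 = -8*d^2 + 20*d - m^2 + m*(6*d - 11) + 12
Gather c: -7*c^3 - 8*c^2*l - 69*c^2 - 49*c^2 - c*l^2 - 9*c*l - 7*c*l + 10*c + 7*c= -7*c^3 + c^2*(-8*l - 118) + c*(-l^2 - 16*l + 17)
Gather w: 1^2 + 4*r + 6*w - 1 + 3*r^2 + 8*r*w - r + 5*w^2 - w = 3*r^2 + 3*r + 5*w^2 + w*(8*r + 5)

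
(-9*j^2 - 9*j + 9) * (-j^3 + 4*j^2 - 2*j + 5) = 9*j^5 - 27*j^4 - 27*j^3 + 9*j^2 - 63*j + 45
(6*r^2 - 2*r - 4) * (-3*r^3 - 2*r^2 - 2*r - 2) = -18*r^5 - 6*r^4 + 4*r^3 + 12*r + 8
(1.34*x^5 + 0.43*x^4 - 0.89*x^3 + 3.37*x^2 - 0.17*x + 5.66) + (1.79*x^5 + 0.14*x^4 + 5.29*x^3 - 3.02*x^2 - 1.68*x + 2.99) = 3.13*x^5 + 0.57*x^4 + 4.4*x^3 + 0.35*x^2 - 1.85*x + 8.65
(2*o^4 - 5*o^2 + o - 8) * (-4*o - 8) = -8*o^5 - 16*o^4 + 20*o^3 + 36*o^2 + 24*o + 64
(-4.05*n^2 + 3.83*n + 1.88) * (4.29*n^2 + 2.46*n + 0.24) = -17.3745*n^4 + 6.4677*n^3 + 16.515*n^2 + 5.544*n + 0.4512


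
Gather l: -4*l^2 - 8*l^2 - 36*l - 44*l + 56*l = -12*l^2 - 24*l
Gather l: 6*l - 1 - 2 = 6*l - 3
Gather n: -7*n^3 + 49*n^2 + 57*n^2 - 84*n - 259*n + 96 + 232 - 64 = -7*n^3 + 106*n^2 - 343*n + 264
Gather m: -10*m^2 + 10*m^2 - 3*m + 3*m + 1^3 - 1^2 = 0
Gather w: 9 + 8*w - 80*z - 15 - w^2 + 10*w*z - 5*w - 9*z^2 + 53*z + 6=-w^2 + w*(10*z + 3) - 9*z^2 - 27*z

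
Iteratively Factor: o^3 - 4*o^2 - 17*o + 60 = (o - 3)*(o^2 - o - 20) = (o - 5)*(o - 3)*(o + 4)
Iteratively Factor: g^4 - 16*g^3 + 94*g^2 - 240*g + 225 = (g - 5)*(g^3 - 11*g^2 + 39*g - 45) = (g - 5)*(g - 3)*(g^2 - 8*g + 15) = (g - 5)*(g - 3)^2*(g - 5)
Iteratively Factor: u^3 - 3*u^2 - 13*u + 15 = (u - 5)*(u^2 + 2*u - 3) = (u - 5)*(u - 1)*(u + 3)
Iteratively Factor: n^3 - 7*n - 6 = (n + 2)*(n^2 - 2*n - 3) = (n - 3)*(n + 2)*(n + 1)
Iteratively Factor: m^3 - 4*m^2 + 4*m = (m - 2)*(m^2 - 2*m) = m*(m - 2)*(m - 2)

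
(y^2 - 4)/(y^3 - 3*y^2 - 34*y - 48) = (y - 2)/(y^2 - 5*y - 24)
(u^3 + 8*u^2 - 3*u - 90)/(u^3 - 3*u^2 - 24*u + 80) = (u^2 + 3*u - 18)/(u^2 - 8*u + 16)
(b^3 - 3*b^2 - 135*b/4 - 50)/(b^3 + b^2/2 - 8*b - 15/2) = (b^2 - 11*b/2 - 20)/(b^2 - 2*b - 3)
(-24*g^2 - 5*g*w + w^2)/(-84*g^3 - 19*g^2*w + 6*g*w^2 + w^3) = (-8*g + w)/(-28*g^2 + 3*g*w + w^2)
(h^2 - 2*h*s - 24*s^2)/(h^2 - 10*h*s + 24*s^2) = (-h - 4*s)/(-h + 4*s)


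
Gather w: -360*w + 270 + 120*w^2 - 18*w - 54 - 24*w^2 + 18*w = 96*w^2 - 360*w + 216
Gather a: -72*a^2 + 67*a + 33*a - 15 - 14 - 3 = -72*a^2 + 100*a - 32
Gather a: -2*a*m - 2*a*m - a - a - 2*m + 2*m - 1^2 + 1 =a*(-4*m - 2)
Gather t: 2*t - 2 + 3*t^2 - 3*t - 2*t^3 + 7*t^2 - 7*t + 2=-2*t^3 + 10*t^2 - 8*t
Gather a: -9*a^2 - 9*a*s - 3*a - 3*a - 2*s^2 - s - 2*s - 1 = -9*a^2 + a*(-9*s - 6) - 2*s^2 - 3*s - 1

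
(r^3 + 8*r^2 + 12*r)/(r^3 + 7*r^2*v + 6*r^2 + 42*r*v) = (r + 2)/(r + 7*v)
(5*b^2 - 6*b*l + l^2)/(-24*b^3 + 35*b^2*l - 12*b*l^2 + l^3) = (-5*b + l)/(24*b^2 - 11*b*l + l^2)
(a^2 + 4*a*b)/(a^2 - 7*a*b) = (a + 4*b)/(a - 7*b)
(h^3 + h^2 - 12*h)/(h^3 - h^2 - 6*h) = (h + 4)/(h + 2)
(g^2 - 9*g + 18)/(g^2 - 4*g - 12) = (g - 3)/(g + 2)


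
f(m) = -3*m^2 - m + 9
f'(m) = -6*m - 1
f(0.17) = 8.74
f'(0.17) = -2.02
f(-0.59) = 8.55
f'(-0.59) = 2.54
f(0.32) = 8.37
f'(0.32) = -2.92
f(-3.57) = -25.66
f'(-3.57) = 20.42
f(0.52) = 7.67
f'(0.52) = -4.12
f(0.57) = 7.46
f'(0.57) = -4.42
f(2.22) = -8.01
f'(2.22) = -14.32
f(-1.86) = 0.48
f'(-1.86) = 10.16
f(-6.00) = -93.00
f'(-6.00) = 35.00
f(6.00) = -105.00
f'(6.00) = -37.00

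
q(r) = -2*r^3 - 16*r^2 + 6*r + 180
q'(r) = -6*r^2 - 32*r + 6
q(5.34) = -548.76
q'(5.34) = -335.97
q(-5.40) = -4.03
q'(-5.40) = 3.84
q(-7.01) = 40.64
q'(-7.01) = -64.52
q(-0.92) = 162.49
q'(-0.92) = 30.36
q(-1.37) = 146.89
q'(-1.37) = 38.58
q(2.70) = 40.19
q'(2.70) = -124.14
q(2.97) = 4.29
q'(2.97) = -141.97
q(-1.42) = 144.94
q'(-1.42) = 39.34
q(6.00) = -792.00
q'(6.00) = -402.00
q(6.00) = -792.00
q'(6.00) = -402.00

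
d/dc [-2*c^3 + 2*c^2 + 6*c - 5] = -6*c^2 + 4*c + 6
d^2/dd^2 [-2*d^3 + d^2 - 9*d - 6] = 2 - 12*d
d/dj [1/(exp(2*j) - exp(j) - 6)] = (1 - 2*exp(j))*exp(j)/(-exp(2*j) + exp(j) + 6)^2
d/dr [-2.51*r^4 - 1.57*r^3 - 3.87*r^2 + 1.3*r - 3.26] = -10.04*r^3 - 4.71*r^2 - 7.74*r + 1.3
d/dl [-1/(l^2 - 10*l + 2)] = 2*(l - 5)/(l^2 - 10*l + 2)^2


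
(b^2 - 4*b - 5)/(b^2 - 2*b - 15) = (b + 1)/(b + 3)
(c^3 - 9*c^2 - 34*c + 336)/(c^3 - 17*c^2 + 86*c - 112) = (c + 6)/(c - 2)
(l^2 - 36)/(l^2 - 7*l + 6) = (l + 6)/(l - 1)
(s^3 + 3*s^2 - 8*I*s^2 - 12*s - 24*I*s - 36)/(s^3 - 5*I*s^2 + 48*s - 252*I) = (s^2 + s*(3 - 2*I) - 6*I)/(s^2 + I*s + 42)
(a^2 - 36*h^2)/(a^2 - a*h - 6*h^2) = (-a^2 + 36*h^2)/(-a^2 + a*h + 6*h^2)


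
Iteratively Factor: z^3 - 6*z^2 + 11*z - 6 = (z - 2)*(z^2 - 4*z + 3) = (z - 2)*(z - 1)*(z - 3)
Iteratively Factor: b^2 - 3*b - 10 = (b - 5)*(b + 2)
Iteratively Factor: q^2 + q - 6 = (q - 2)*(q + 3)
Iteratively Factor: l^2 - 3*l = (l)*(l - 3)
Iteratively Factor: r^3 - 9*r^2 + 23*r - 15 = (r - 1)*(r^2 - 8*r + 15) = (r - 5)*(r - 1)*(r - 3)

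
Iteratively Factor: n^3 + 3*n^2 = (n + 3)*(n^2) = n*(n + 3)*(n)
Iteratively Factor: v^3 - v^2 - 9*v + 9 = (v - 3)*(v^2 + 2*v - 3) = (v - 3)*(v + 3)*(v - 1)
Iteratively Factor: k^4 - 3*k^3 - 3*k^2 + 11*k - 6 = (k + 2)*(k^3 - 5*k^2 + 7*k - 3) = (k - 1)*(k + 2)*(k^2 - 4*k + 3) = (k - 1)^2*(k + 2)*(k - 3)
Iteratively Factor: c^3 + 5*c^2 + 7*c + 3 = (c + 3)*(c^2 + 2*c + 1) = (c + 1)*(c + 3)*(c + 1)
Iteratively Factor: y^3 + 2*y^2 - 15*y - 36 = (y + 3)*(y^2 - y - 12) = (y + 3)^2*(y - 4)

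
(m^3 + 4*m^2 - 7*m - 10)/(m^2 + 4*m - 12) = (m^2 + 6*m + 5)/(m + 6)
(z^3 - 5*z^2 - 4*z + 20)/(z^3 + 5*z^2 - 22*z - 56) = (z^2 - 7*z + 10)/(z^2 + 3*z - 28)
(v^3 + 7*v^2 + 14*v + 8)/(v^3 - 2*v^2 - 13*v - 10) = (v + 4)/(v - 5)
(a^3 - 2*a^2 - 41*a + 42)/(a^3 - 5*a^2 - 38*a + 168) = (a - 1)/(a - 4)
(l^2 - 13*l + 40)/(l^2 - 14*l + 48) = (l - 5)/(l - 6)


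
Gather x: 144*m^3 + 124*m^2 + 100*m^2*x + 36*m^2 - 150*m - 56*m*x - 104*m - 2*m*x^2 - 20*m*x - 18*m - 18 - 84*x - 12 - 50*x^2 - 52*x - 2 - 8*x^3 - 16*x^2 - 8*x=144*m^3 + 160*m^2 - 272*m - 8*x^3 + x^2*(-2*m - 66) + x*(100*m^2 - 76*m - 144) - 32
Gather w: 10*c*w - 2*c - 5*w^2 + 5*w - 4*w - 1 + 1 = -2*c - 5*w^2 + w*(10*c + 1)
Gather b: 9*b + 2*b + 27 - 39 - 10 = 11*b - 22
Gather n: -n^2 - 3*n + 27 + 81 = -n^2 - 3*n + 108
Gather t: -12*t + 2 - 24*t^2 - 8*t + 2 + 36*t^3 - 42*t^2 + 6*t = 36*t^3 - 66*t^2 - 14*t + 4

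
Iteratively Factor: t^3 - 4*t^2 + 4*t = (t - 2)*(t^2 - 2*t) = t*(t - 2)*(t - 2)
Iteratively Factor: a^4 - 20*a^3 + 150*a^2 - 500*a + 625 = (a - 5)*(a^3 - 15*a^2 + 75*a - 125) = (a - 5)^2*(a^2 - 10*a + 25) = (a - 5)^3*(a - 5)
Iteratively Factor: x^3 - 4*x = (x - 2)*(x^2 + 2*x) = x*(x - 2)*(x + 2)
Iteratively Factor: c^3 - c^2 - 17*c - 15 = (c + 3)*(c^2 - 4*c - 5) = (c + 1)*(c + 3)*(c - 5)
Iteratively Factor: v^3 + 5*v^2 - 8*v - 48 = (v - 3)*(v^2 + 8*v + 16) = (v - 3)*(v + 4)*(v + 4)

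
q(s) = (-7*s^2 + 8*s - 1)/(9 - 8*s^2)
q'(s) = 16*s*(-7*s^2 + 8*s - 1)/(9 - 8*s^2)^2 + (8 - 14*s)/(9 - 8*s^2) = 2*(32*s^2 - 71*s + 36)/(64*s^4 - 144*s^2 + 81)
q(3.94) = 0.68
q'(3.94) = 0.04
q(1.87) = 0.55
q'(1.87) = 0.08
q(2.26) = 0.59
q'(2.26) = 0.08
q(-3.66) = 1.26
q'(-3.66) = 0.15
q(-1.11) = 21.60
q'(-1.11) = 420.20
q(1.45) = 0.53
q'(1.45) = 0.01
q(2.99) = 0.63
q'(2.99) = 0.06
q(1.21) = 0.58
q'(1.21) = -0.83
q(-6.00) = 1.08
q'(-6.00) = 0.04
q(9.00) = 0.78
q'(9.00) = 0.01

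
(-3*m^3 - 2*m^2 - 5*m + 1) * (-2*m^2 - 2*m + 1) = 6*m^5 + 10*m^4 + 11*m^3 + 6*m^2 - 7*m + 1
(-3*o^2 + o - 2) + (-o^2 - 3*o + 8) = -4*o^2 - 2*o + 6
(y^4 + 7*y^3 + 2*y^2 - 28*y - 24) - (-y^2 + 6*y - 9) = y^4 + 7*y^3 + 3*y^2 - 34*y - 15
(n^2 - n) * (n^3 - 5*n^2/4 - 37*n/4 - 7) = n^5 - 9*n^4/4 - 8*n^3 + 9*n^2/4 + 7*n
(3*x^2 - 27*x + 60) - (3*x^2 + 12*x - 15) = 75 - 39*x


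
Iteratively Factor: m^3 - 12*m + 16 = (m - 2)*(m^2 + 2*m - 8) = (m - 2)*(m + 4)*(m - 2)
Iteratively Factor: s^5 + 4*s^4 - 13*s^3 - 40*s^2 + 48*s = (s - 3)*(s^4 + 7*s^3 + 8*s^2 - 16*s) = (s - 3)*(s + 4)*(s^3 + 3*s^2 - 4*s) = (s - 3)*(s + 4)^2*(s^2 - s) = (s - 3)*(s - 1)*(s + 4)^2*(s)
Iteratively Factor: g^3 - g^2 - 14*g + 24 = (g - 3)*(g^2 + 2*g - 8) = (g - 3)*(g + 4)*(g - 2)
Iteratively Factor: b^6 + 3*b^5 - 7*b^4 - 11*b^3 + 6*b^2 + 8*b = (b - 2)*(b^5 + 5*b^4 + 3*b^3 - 5*b^2 - 4*b) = (b - 2)*(b + 1)*(b^4 + 4*b^3 - b^2 - 4*b) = (b - 2)*(b - 1)*(b + 1)*(b^3 + 5*b^2 + 4*b) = b*(b - 2)*(b - 1)*(b + 1)*(b^2 + 5*b + 4) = b*(b - 2)*(b - 1)*(b + 1)*(b + 4)*(b + 1)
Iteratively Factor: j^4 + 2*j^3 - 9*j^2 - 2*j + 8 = (j - 1)*(j^3 + 3*j^2 - 6*j - 8) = (j - 1)*(j + 4)*(j^2 - j - 2) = (j - 2)*(j - 1)*(j + 4)*(j + 1)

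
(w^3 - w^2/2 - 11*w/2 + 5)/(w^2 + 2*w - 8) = (2*w^2 + 3*w - 5)/(2*(w + 4))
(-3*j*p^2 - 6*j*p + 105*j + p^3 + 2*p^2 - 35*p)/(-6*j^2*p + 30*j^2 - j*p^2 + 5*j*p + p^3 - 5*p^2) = (p + 7)/(2*j + p)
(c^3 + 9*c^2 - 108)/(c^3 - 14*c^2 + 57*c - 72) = (c^2 + 12*c + 36)/(c^2 - 11*c + 24)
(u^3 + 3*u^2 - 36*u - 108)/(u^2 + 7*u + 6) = (u^2 - 3*u - 18)/(u + 1)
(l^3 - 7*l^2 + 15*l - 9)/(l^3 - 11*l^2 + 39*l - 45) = (l - 1)/(l - 5)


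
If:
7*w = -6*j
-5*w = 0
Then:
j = 0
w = 0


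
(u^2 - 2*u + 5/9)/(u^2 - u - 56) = (-u^2 + 2*u - 5/9)/(-u^2 + u + 56)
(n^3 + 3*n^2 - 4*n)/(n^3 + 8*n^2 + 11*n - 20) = n/(n + 5)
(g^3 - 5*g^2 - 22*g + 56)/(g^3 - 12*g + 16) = (g - 7)/(g - 2)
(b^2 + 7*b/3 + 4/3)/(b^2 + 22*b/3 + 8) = (b + 1)/(b + 6)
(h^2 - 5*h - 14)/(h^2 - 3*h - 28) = (h + 2)/(h + 4)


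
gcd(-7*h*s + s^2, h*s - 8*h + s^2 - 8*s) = 1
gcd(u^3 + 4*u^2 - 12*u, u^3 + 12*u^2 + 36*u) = u^2 + 6*u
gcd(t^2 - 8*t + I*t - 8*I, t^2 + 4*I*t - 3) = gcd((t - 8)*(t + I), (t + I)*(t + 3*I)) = t + I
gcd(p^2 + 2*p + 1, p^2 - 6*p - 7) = p + 1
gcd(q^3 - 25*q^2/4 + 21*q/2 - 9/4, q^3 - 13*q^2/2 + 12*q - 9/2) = q^2 - 6*q + 9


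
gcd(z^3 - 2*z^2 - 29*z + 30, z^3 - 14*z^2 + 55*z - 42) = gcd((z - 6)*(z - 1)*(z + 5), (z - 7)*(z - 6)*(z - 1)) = z^2 - 7*z + 6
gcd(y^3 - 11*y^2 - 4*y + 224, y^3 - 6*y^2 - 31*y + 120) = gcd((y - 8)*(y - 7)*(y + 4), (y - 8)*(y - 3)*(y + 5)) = y - 8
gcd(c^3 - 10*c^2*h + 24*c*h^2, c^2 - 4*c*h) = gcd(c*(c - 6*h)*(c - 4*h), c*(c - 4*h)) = c^2 - 4*c*h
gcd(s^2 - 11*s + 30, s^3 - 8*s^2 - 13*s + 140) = s - 5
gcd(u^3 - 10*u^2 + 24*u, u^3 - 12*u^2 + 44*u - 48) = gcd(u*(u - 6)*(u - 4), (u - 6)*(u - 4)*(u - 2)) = u^2 - 10*u + 24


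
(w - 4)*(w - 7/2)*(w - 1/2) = w^3 - 8*w^2 + 71*w/4 - 7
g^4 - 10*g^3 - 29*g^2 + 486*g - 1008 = (g - 8)*(g - 6)*(g - 3)*(g + 7)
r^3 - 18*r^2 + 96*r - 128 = (r - 8)^2*(r - 2)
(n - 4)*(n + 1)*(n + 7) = n^3 + 4*n^2 - 25*n - 28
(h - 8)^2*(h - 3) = h^3 - 19*h^2 + 112*h - 192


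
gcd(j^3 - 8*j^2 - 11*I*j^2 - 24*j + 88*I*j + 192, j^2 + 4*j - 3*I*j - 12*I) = j - 3*I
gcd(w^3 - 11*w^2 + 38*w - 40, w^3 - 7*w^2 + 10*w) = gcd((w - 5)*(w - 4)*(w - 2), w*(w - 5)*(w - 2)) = w^2 - 7*w + 10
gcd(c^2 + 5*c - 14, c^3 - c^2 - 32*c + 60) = c - 2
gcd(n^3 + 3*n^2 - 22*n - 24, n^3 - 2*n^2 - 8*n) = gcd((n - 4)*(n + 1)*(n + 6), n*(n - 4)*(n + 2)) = n - 4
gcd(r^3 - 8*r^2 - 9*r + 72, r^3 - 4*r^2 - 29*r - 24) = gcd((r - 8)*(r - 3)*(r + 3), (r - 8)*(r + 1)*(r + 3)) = r^2 - 5*r - 24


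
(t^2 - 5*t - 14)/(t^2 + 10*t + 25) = (t^2 - 5*t - 14)/(t^2 + 10*t + 25)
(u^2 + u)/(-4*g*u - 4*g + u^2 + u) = u/(-4*g + u)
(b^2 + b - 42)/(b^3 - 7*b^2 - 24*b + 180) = (b + 7)/(b^2 - b - 30)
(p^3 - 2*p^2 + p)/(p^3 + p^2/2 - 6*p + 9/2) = 2*p*(p - 1)/(2*p^2 + 3*p - 9)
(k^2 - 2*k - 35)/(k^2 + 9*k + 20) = (k - 7)/(k + 4)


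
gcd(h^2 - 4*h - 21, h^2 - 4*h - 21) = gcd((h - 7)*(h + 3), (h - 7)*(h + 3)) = h^2 - 4*h - 21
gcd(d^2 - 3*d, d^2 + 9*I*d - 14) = 1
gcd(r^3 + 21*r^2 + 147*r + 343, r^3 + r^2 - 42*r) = r + 7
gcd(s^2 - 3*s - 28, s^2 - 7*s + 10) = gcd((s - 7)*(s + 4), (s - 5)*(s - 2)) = 1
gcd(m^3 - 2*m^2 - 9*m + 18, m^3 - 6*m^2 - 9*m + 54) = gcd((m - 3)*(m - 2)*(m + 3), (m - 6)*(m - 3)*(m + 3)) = m^2 - 9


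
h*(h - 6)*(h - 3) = h^3 - 9*h^2 + 18*h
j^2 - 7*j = j*(j - 7)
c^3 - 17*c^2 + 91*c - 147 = (c - 7)^2*(c - 3)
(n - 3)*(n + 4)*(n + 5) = n^3 + 6*n^2 - 7*n - 60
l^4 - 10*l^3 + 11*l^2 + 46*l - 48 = (l - 8)*(l - 3)*(l - 1)*(l + 2)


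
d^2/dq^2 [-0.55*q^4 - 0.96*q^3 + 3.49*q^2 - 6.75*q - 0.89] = -6.6*q^2 - 5.76*q + 6.98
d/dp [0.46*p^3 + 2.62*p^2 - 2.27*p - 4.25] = 1.38*p^2 + 5.24*p - 2.27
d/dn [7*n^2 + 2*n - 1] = 14*n + 2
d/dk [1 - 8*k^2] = -16*k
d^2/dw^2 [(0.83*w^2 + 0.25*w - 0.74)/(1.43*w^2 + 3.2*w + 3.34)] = (-6.57370999999999*w^3 - 32.864832*w^2 - 27.48174*w + 5.087872)/(2.924207*w^6 + 19.63104*w^5 + 64.419498*w^4 + 124.47104*w^3 + 150.462324*w^2 + 107.09376*w + 37.259704)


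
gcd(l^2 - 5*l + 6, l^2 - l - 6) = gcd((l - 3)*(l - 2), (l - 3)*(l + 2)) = l - 3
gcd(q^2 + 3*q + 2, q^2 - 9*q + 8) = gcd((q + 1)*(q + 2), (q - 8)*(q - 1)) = 1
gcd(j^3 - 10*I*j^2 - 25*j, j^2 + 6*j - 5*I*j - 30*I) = j - 5*I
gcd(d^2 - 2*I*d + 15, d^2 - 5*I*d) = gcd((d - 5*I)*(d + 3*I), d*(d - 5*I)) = d - 5*I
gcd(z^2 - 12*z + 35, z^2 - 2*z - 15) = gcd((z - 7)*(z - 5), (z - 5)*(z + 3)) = z - 5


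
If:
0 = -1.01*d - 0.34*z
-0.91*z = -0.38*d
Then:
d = 0.00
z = 0.00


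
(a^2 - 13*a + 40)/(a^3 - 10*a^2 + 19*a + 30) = (a - 8)/(a^2 - 5*a - 6)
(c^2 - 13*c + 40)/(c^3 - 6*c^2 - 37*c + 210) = (c - 8)/(c^2 - c - 42)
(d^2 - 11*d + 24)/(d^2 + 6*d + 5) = (d^2 - 11*d + 24)/(d^2 + 6*d + 5)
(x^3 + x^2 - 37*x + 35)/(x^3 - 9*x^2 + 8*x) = (x^2 + 2*x - 35)/(x*(x - 8))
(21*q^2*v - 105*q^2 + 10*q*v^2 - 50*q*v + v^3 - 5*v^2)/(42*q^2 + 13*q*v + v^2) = (3*q*v - 15*q + v^2 - 5*v)/(6*q + v)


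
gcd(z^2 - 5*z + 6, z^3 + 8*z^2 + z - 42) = z - 2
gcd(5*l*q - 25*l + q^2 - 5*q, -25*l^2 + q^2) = 5*l + q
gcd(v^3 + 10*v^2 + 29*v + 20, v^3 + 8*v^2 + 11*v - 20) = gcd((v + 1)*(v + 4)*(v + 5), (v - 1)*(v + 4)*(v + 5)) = v^2 + 9*v + 20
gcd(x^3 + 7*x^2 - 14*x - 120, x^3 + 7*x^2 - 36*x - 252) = x + 6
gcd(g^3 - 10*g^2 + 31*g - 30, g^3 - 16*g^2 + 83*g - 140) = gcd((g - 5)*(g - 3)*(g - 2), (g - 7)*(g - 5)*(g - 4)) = g - 5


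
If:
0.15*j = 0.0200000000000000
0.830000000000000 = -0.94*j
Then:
No Solution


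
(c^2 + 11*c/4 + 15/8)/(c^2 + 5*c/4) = (c + 3/2)/c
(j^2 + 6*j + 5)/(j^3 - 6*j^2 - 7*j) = (j + 5)/(j*(j - 7))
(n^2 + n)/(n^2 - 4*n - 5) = n/(n - 5)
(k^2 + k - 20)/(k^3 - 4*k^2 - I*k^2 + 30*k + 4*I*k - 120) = (k + 5)/(k^2 - I*k + 30)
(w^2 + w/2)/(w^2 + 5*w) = (w + 1/2)/(w + 5)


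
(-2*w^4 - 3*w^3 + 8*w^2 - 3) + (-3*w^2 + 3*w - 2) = -2*w^4 - 3*w^3 + 5*w^2 + 3*w - 5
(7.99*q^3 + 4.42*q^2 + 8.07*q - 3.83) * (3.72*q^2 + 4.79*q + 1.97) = 29.7228*q^5 + 54.7145*q^4 + 66.9325*q^3 + 33.1151*q^2 - 2.4478*q - 7.5451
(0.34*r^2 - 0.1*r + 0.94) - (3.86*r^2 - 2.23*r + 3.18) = -3.52*r^2 + 2.13*r - 2.24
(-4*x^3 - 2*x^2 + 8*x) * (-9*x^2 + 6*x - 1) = 36*x^5 - 6*x^4 - 80*x^3 + 50*x^2 - 8*x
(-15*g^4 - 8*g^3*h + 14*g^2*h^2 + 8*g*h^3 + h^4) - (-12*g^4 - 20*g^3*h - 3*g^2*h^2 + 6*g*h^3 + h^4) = -3*g^4 + 12*g^3*h + 17*g^2*h^2 + 2*g*h^3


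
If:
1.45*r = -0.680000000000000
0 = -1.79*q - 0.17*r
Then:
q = 0.04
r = -0.47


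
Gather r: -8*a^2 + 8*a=-8*a^2 + 8*a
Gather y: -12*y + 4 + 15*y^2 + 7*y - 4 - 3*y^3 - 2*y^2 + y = -3*y^3 + 13*y^2 - 4*y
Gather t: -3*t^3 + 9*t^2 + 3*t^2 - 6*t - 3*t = -3*t^3 + 12*t^2 - 9*t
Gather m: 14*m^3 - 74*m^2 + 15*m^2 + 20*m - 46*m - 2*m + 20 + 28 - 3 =14*m^3 - 59*m^2 - 28*m + 45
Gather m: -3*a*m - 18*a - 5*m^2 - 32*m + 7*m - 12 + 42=-18*a - 5*m^2 + m*(-3*a - 25) + 30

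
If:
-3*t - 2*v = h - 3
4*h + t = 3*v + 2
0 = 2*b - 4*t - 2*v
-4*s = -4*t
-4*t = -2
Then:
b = 31/22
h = 15/22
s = 1/2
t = 1/2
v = 9/22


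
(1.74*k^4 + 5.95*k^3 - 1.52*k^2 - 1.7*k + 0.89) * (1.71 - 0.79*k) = -1.3746*k^5 - 1.7251*k^4 + 11.3753*k^3 - 1.2562*k^2 - 3.6101*k + 1.5219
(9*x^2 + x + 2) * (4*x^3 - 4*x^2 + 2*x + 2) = 36*x^5 - 32*x^4 + 22*x^3 + 12*x^2 + 6*x + 4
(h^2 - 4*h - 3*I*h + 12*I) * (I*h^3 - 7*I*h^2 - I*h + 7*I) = I*h^5 + 3*h^4 - 11*I*h^4 - 33*h^3 + 27*I*h^3 + 81*h^2 + 11*I*h^2 + 33*h - 28*I*h - 84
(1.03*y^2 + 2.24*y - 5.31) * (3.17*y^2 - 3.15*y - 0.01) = 3.2651*y^4 + 3.8563*y^3 - 23.899*y^2 + 16.7041*y + 0.0531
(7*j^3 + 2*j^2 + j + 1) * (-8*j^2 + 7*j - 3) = -56*j^5 + 33*j^4 - 15*j^3 - 7*j^2 + 4*j - 3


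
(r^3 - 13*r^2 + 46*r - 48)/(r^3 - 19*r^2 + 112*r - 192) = (r - 2)/(r - 8)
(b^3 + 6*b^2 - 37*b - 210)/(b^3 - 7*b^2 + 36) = (b^2 + 12*b + 35)/(b^2 - b - 6)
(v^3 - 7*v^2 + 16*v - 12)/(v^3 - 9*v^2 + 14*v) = (v^2 - 5*v + 6)/(v*(v - 7))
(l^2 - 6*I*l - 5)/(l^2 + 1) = (l - 5*I)/(l + I)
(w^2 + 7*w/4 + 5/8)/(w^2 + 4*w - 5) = (8*w^2 + 14*w + 5)/(8*(w^2 + 4*w - 5))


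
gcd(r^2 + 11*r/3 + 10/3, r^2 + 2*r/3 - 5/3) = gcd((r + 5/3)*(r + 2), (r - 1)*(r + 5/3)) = r + 5/3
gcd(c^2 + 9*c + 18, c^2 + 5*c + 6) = c + 3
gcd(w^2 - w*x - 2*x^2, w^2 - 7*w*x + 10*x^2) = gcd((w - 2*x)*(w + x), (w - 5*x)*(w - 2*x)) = -w + 2*x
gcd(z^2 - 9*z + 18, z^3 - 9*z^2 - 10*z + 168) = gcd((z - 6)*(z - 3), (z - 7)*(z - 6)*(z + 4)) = z - 6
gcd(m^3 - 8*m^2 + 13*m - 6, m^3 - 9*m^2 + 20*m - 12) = m^2 - 7*m + 6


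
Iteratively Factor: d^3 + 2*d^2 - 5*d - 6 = (d + 1)*(d^2 + d - 6) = (d + 1)*(d + 3)*(d - 2)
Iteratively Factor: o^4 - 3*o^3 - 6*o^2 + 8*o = (o - 4)*(o^3 + o^2 - 2*o) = o*(o - 4)*(o^2 + o - 2) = o*(o - 4)*(o + 2)*(o - 1)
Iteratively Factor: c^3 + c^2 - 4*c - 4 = (c - 2)*(c^2 + 3*c + 2) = (c - 2)*(c + 1)*(c + 2)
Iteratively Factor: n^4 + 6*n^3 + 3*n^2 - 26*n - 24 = (n - 2)*(n^3 + 8*n^2 + 19*n + 12) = (n - 2)*(n + 3)*(n^2 + 5*n + 4) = (n - 2)*(n + 3)*(n + 4)*(n + 1)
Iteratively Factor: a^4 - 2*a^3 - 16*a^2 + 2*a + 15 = (a + 1)*(a^3 - 3*a^2 - 13*a + 15) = (a - 5)*(a + 1)*(a^2 + 2*a - 3) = (a - 5)*(a + 1)*(a + 3)*(a - 1)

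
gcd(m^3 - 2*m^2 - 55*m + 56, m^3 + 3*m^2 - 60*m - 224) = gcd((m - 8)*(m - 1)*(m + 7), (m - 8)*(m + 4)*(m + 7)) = m^2 - m - 56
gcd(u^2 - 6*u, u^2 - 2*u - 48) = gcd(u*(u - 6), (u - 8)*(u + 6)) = 1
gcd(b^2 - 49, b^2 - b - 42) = b - 7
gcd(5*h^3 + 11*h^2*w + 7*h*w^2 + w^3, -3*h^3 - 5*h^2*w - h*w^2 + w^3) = h^2 + 2*h*w + w^2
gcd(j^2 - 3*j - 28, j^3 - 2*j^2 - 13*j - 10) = 1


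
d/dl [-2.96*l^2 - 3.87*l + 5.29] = -5.92*l - 3.87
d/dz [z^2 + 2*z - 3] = 2*z + 2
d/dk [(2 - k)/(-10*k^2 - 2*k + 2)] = (5*k^2 + k - (k - 2)*(10*k + 1) - 1)/(2*(5*k^2 + k - 1)^2)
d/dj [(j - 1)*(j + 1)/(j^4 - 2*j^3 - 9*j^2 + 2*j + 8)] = 2*(1 - j)/(j^4 - 4*j^3 - 12*j^2 + 32*j + 64)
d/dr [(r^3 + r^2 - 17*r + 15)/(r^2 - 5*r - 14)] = (r^4 - 10*r^3 - 30*r^2 - 58*r + 313)/(r^4 - 10*r^3 - 3*r^2 + 140*r + 196)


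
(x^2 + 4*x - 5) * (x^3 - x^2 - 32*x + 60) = x^5 + 3*x^4 - 41*x^3 - 63*x^2 + 400*x - 300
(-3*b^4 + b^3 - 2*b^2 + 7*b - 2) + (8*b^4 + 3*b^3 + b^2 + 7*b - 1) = 5*b^4 + 4*b^3 - b^2 + 14*b - 3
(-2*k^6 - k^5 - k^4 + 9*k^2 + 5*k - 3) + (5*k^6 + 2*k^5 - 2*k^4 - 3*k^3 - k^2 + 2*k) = 3*k^6 + k^5 - 3*k^4 - 3*k^3 + 8*k^2 + 7*k - 3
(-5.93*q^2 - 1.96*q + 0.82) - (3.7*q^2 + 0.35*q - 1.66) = -9.63*q^2 - 2.31*q + 2.48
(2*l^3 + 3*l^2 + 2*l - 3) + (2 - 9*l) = 2*l^3 + 3*l^2 - 7*l - 1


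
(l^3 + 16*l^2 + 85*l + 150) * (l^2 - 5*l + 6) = l^5 + 11*l^4 + 11*l^3 - 179*l^2 - 240*l + 900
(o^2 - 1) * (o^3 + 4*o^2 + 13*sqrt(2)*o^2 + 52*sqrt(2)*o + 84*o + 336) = o^5 + 4*o^4 + 13*sqrt(2)*o^4 + 52*sqrt(2)*o^3 + 83*o^3 - 13*sqrt(2)*o^2 + 332*o^2 - 84*o - 52*sqrt(2)*o - 336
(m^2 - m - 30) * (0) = 0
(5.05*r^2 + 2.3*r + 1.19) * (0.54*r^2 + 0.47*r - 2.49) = 2.727*r^4 + 3.6155*r^3 - 10.8509*r^2 - 5.1677*r - 2.9631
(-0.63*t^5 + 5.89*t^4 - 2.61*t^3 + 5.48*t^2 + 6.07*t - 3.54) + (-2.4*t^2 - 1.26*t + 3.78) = -0.63*t^5 + 5.89*t^4 - 2.61*t^3 + 3.08*t^2 + 4.81*t + 0.24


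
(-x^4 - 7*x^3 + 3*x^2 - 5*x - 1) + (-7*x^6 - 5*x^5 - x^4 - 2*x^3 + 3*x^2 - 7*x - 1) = -7*x^6 - 5*x^5 - 2*x^4 - 9*x^3 + 6*x^2 - 12*x - 2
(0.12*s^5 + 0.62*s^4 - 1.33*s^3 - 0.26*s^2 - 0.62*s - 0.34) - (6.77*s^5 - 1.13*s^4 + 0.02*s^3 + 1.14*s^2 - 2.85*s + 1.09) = -6.65*s^5 + 1.75*s^4 - 1.35*s^3 - 1.4*s^2 + 2.23*s - 1.43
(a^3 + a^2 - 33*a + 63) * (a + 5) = a^4 + 6*a^3 - 28*a^2 - 102*a + 315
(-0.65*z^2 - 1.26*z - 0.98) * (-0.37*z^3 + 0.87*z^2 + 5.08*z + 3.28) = 0.2405*z^5 - 0.0993*z^4 - 4.0356*z^3 - 9.3854*z^2 - 9.1112*z - 3.2144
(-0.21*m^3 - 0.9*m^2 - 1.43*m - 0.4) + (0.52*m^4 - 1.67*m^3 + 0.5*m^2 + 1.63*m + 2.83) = 0.52*m^4 - 1.88*m^3 - 0.4*m^2 + 0.2*m + 2.43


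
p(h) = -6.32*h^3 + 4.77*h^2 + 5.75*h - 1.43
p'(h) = -18.96*h^2 + 9.54*h + 5.75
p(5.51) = -882.17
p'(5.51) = -517.31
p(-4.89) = 823.51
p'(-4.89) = -494.27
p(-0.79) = 0.12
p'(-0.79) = -13.62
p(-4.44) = 620.25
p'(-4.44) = -410.38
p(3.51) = -195.78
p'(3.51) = -194.35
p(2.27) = -37.72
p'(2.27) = -70.29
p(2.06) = -24.59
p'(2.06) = -55.06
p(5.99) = -1154.15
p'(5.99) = -617.39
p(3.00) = -111.89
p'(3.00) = -136.27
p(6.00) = -1160.33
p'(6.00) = -619.57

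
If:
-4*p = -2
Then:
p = 1/2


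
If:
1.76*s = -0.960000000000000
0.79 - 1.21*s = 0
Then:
No Solution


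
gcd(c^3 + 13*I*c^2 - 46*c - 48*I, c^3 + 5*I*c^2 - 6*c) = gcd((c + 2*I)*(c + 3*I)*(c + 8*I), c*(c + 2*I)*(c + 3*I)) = c^2 + 5*I*c - 6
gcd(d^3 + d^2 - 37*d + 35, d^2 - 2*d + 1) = d - 1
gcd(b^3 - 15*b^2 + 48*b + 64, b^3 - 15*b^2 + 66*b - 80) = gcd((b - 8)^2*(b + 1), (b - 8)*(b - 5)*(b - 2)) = b - 8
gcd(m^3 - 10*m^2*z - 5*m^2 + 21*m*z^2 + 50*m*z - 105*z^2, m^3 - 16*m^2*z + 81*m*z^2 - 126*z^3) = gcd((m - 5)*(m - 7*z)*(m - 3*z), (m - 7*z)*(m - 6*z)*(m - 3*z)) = m^2 - 10*m*z + 21*z^2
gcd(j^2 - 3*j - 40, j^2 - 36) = 1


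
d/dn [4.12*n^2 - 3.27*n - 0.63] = 8.24*n - 3.27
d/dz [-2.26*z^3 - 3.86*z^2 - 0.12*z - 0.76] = -6.78*z^2 - 7.72*z - 0.12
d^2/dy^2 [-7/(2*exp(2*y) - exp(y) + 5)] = 7*(-2*(4*exp(y) - 1)^2*exp(y) + (8*exp(y) - 1)*(2*exp(2*y) - exp(y) + 5))*exp(y)/(2*exp(2*y) - exp(y) + 5)^3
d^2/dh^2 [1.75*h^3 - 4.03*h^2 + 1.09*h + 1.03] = 10.5*h - 8.06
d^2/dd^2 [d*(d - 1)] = 2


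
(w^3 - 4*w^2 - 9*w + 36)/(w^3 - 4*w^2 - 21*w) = (w^2 - 7*w + 12)/(w*(w - 7))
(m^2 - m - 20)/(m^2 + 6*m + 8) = (m - 5)/(m + 2)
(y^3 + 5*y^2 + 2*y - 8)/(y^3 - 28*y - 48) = (y - 1)/(y - 6)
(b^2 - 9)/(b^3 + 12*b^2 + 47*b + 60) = (b - 3)/(b^2 + 9*b + 20)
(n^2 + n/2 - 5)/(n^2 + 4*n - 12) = (n + 5/2)/(n + 6)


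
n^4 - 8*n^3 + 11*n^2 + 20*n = n*(n - 5)*(n - 4)*(n + 1)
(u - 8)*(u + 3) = u^2 - 5*u - 24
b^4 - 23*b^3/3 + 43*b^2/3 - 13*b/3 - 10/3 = (b - 5)*(b - 2)*(b - 1)*(b + 1/3)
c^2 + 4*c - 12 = (c - 2)*(c + 6)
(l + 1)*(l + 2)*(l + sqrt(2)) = l^3 + sqrt(2)*l^2 + 3*l^2 + 2*l + 3*sqrt(2)*l + 2*sqrt(2)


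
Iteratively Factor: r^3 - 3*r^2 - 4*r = (r + 1)*(r^2 - 4*r) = (r - 4)*(r + 1)*(r)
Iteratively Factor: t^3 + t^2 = (t)*(t^2 + t) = t^2*(t + 1)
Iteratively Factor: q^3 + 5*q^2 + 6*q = (q + 3)*(q^2 + 2*q) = q*(q + 3)*(q + 2)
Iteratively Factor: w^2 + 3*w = (w)*(w + 3)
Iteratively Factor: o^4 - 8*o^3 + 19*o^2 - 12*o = (o - 1)*(o^3 - 7*o^2 + 12*o) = (o - 4)*(o - 1)*(o^2 - 3*o) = (o - 4)*(o - 3)*(o - 1)*(o)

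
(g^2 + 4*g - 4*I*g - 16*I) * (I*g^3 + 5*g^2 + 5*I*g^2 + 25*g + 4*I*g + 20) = I*g^5 + 9*g^4 + 9*I*g^4 + 81*g^3 + 4*I*g^3 + 216*g^2 - 164*I*g^2 + 144*g - 480*I*g - 320*I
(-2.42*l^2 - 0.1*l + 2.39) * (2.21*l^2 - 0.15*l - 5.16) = -5.3482*l^4 + 0.142*l^3 + 17.7841*l^2 + 0.1575*l - 12.3324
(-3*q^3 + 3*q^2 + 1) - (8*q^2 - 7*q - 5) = -3*q^3 - 5*q^2 + 7*q + 6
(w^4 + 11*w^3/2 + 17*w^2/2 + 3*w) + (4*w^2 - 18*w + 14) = w^4 + 11*w^3/2 + 25*w^2/2 - 15*w + 14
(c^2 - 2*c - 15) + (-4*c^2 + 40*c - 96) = -3*c^2 + 38*c - 111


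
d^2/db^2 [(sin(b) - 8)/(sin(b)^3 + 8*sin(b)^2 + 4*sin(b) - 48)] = (-4*sin(b)^7 + 48*sin(b)^6 + 662*sin(b)^5 + 1472*sin(b)^4 + 1016*sin(b)^3 + 9536*sin(b)^2 - 2304*sin(b) - 6016)/(sin(b)^3 + 8*sin(b)^2 + 4*sin(b) - 48)^3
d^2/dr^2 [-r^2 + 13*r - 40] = -2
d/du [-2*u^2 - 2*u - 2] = -4*u - 2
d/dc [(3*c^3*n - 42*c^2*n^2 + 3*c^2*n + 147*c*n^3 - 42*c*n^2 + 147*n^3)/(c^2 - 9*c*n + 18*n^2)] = 3*n*(c^4 - 18*c^3*n + 131*c^2*n^2 + 5*c^2*n - 504*c*n^3 - 62*c*n^2 + 882*n^4 + 189*n^3)/(c^4 - 18*c^3*n + 117*c^2*n^2 - 324*c*n^3 + 324*n^4)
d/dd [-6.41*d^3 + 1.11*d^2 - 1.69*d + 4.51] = -19.23*d^2 + 2.22*d - 1.69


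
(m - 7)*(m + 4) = m^2 - 3*m - 28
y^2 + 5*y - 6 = (y - 1)*(y + 6)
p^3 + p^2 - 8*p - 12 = (p - 3)*(p + 2)^2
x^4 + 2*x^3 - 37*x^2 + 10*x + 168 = (x - 4)*(x - 3)*(x + 2)*(x + 7)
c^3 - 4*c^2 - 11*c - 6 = (c - 6)*(c + 1)^2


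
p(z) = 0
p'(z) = 0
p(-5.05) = 0.00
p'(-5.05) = 0.00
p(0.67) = 0.00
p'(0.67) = 0.00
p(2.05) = 0.00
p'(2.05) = 0.00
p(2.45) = 0.00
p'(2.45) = 0.00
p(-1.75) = 0.00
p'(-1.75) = 0.00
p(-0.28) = 0.00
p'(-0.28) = 0.00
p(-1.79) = 0.00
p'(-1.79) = 0.00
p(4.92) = 0.00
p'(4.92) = 0.00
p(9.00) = 0.00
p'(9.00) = 0.00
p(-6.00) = 0.00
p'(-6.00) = 0.00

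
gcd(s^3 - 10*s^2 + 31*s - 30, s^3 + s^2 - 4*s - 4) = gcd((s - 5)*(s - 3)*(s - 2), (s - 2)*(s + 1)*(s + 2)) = s - 2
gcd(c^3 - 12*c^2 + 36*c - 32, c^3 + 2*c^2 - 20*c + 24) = c^2 - 4*c + 4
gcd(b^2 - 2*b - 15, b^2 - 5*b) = b - 5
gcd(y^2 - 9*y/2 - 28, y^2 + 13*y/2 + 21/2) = y + 7/2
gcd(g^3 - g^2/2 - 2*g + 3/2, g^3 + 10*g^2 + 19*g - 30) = g - 1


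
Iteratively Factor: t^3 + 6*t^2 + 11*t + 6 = (t + 3)*(t^2 + 3*t + 2) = (t + 2)*(t + 3)*(t + 1)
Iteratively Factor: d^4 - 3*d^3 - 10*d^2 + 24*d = (d)*(d^3 - 3*d^2 - 10*d + 24) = d*(d - 2)*(d^2 - d - 12) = d*(d - 2)*(d + 3)*(d - 4)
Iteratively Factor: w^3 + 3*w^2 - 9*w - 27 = (w - 3)*(w^2 + 6*w + 9) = (w - 3)*(w + 3)*(w + 3)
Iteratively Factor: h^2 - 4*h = (h - 4)*(h)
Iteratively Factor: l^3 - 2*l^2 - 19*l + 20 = (l - 1)*(l^2 - l - 20) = (l - 5)*(l - 1)*(l + 4)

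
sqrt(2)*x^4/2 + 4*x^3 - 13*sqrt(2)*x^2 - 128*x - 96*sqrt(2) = (x - 4*sqrt(2))*(x + 3*sqrt(2))*(x + 4*sqrt(2))*(sqrt(2)*x/2 + 1)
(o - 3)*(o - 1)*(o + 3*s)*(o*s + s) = o^4*s + 3*o^3*s^2 - 3*o^3*s - 9*o^2*s^2 - o^2*s - 3*o*s^2 + 3*o*s + 9*s^2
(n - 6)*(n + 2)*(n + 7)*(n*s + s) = n^4*s + 4*n^3*s - 37*n^2*s - 124*n*s - 84*s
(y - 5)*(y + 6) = y^2 + y - 30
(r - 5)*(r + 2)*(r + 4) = r^3 + r^2 - 22*r - 40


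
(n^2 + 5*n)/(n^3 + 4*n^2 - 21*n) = (n + 5)/(n^2 + 4*n - 21)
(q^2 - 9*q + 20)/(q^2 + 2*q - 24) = (q - 5)/(q + 6)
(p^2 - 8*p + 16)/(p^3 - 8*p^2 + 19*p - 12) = (p - 4)/(p^2 - 4*p + 3)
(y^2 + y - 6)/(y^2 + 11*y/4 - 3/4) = 4*(y - 2)/(4*y - 1)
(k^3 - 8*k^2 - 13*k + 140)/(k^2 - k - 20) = k - 7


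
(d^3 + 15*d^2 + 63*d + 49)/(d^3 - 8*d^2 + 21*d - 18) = (d^3 + 15*d^2 + 63*d + 49)/(d^3 - 8*d^2 + 21*d - 18)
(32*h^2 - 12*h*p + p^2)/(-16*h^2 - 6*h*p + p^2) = (-4*h + p)/(2*h + p)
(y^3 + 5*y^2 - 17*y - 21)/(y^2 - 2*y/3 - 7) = 3*(y^2 + 8*y + 7)/(3*y + 7)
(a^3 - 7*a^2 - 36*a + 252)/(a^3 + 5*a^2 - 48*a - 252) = (a - 6)/(a + 6)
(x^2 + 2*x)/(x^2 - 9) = x*(x + 2)/(x^2 - 9)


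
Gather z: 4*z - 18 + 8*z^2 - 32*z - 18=8*z^2 - 28*z - 36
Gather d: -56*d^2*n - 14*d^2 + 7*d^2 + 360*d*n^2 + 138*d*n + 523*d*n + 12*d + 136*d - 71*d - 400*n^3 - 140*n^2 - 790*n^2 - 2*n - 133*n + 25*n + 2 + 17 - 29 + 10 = d^2*(-56*n - 7) + d*(360*n^2 + 661*n + 77) - 400*n^3 - 930*n^2 - 110*n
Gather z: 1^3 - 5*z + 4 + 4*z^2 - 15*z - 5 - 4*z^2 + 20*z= 0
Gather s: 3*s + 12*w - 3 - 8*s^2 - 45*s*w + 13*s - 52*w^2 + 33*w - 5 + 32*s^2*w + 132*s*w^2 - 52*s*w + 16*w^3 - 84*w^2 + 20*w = s^2*(32*w - 8) + s*(132*w^2 - 97*w + 16) + 16*w^3 - 136*w^2 + 65*w - 8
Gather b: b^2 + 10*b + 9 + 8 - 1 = b^2 + 10*b + 16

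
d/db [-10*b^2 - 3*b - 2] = -20*b - 3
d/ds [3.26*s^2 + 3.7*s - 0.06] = 6.52*s + 3.7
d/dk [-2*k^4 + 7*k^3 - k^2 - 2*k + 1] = -8*k^3 + 21*k^2 - 2*k - 2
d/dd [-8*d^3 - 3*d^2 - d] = -24*d^2 - 6*d - 1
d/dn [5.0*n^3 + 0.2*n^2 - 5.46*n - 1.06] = 15.0*n^2 + 0.4*n - 5.46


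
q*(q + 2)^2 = q^3 + 4*q^2 + 4*q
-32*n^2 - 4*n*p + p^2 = (-8*n + p)*(4*n + p)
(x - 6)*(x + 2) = x^2 - 4*x - 12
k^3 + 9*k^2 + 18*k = k*(k + 3)*(k + 6)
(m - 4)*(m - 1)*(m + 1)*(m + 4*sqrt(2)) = m^4 - 4*m^3 + 4*sqrt(2)*m^3 - 16*sqrt(2)*m^2 - m^2 - 4*sqrt(2)*m + 4*m + 16*sqrt(2)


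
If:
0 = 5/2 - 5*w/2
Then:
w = 1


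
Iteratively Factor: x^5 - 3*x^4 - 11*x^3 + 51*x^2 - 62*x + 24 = (x - 3)*(x^4 - 11*x^2 + 18*x - 8) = (x - 3)*(x + 4)*(x^3 - 4*x^2 + 5*x - 2) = (x - 3)*(x - 1)*(x + 4)*(x^2 - 3*x + 2) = (x - 3)*(x - 1)^2*(x + 4)*(x - 2)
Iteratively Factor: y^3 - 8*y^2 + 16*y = (y - 4)*(y^2 - 4*y) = y*(y - 4)*(y - 4)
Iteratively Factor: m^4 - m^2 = (m)*(m^3 - m) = m*(m - 1)*(m^2 + m) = m*(m - 1)*(m + 1)*(m)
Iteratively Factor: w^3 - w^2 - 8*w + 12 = (w - 2)*(w^2 + w - 6) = (w - 2)*(w + 3)*(w - 2)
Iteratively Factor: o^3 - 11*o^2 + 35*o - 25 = (o - 5)*(o^2 - 6*o + 5) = (o - 5)^2*(o - 1)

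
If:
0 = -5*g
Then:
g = 0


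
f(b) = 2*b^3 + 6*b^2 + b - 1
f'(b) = 6*b^2 + 12*b + 1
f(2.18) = 50.41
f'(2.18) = 55.67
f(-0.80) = 1.02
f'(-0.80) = -4.76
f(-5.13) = -118.24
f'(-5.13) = 97.34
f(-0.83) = 1.16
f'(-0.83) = -4.83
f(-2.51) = 2.66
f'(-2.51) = 8.68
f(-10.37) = -1596.46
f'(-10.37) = 521.78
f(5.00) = 404.00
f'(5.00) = 211.00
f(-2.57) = 2.11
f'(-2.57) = 9.79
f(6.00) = 653.00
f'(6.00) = 289.00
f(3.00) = 110.00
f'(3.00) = 91.00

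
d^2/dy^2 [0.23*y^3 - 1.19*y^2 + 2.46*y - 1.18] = 1.38*y - 2.38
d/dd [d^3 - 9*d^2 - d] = 3*d^2 - 18*d - 1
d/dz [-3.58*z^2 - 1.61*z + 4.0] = -7.16*z - 1.61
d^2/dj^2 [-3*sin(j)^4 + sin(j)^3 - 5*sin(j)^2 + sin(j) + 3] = 48*sin(j)^4 - 9*sin(j)^3 - 16*sin(j)^2 + 5*sin(j) - 10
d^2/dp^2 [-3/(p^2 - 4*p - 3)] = 6*(-p^2 + 4*p + 4*(p - 2)^2 + 3)/(-p^2 + 4*p + 3)^3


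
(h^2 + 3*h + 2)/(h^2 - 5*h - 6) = (h + 2)/(h - 6)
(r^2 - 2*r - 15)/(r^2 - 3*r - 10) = (r + 3)/(r + 2)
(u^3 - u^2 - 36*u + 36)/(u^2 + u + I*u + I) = (u^3 - u^2 - 36*u + 36)/(u^2 + u + I*u + I)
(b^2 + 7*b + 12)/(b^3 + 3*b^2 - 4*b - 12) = (b + 4)/(b^2 - 4)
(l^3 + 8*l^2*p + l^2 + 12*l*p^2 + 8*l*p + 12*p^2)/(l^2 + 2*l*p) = l + 6*p + 1 + 6*p/l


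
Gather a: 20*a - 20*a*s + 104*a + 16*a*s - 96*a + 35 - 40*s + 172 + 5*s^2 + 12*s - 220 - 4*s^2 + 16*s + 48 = a*(28 - 4*s) + s^2 - 12*s + 35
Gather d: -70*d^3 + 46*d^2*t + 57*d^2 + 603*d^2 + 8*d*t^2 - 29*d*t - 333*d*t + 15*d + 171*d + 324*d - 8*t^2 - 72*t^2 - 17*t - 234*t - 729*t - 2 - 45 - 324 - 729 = -70*d^3 + d^2*(46*t + 660) + d*(8*t^2 - 362*t + 510) - 80*t^2 - 980*t - 1100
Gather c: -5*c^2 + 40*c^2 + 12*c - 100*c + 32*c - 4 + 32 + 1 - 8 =35*c^2 - 56*c + 21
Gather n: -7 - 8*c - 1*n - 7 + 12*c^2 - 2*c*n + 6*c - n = 12*c^2 - 2*c + n*(-2*c - 2) - 14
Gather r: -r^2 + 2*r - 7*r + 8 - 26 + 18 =-r^2 - 5*r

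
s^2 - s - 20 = (s - 5)*(s + 4)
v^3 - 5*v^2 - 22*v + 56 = (v - 7)*(v - 2)*(v + 4)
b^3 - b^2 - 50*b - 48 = (b - 8)*(b + 1)*(b + 6)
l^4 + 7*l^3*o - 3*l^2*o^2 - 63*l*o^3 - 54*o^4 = (l - 3*o)*(l + o)*(l + 3*o)*(l + 6*o)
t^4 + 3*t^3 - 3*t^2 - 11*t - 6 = (t - 2)*(t + 1)^2*(t + 3)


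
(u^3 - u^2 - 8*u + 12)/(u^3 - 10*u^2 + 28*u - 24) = (u + 3)/(u - 6)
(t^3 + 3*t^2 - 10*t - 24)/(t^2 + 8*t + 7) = (t^3 + 3*t^2 - 10*t - 24)/(t^2 + 8*t + 7)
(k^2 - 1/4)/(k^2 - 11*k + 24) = (k^2 - 1/4)/(k^2 - 11*k + 24)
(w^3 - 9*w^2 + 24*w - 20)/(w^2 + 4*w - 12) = (w^2 - 7*w + 10)/(w + 6)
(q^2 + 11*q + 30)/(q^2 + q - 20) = (q + 6)/(q - 4)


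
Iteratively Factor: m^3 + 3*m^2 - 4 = (m + 2)*(m^2 + m - 2) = (m + 2)^2*(m - 1)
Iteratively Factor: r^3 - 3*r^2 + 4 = (r - 2)*(r^2 - r - 2) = (r - 2)^2*(r + 1)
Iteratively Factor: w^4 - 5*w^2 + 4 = (w - 1)*(w^3 + w^2 - 4*w - 4) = (w - 2)*(w - 1)*(w^2 + 3*w + 2) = (w - 2)*(w - 1)*(w + 2)*(w + 1)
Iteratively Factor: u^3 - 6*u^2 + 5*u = (u - 1)*(u^2 - 5*u) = u*(u - 1)*(u - 5)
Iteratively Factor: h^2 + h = (h)*(h + 1)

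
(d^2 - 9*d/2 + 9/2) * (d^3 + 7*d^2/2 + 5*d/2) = d^5 - d^4 - 35*d^3/4 + 9*d^2/2 + 45*d/4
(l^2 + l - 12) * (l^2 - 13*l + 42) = l^4 - 12*l^3 + 17*l^2 + 198*l - 504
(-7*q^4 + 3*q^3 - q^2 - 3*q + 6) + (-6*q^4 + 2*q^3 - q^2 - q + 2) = -13*q^4 + 5*q^3 - 2*q^2 - 4*q + 8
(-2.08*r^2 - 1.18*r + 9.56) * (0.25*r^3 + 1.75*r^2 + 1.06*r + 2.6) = -0.52*r^5 - 3.935*r^4 - 1.8798*r^3 + 10.0712*r^2 + 7.0656*r + 24.856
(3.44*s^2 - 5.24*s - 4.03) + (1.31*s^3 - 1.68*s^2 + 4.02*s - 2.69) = 1.31*s^3 + 1.76*s^2 - 1.22*s - 6.72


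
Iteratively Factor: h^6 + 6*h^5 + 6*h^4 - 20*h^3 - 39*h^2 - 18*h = (h)*(h^5 + 6*h^4 + 6*h^3 - 20*h^2 - 39*h - 18) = h*(h + 1)*(h^4 + 5*h^3 + h^2 - 21*h - 18) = h*(h + 1)*(h + 3)*(h^3 + 2*h^2 - 5*h - 6) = h*(h + 1)*(h + 3)^2*(h^2 - h - 2) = h*(h - 2)*(h + 1)*(h + 3)^2*(h + 1)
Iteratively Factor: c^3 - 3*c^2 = (c - 3)*(c^2) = c*(c - 3)*(c)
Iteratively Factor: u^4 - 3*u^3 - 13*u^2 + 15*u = (u)*(u^3 - 3*u^2 - 13*u + 15) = u*(u - 1)*(u^2 - 2*u - 15) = u*(u - 1)*(u + 3)*(u - 5)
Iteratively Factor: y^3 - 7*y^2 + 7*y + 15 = (y - 3)*(y^2 - 4*y - 5) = (y - 3)*(y + 1)*(y - 5)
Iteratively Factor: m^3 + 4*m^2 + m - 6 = (m + 3)*(m^2 + m - 2) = (m - 1)*(m + 3)*(m + 2)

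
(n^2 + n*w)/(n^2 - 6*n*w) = (n + w)/(n - 6*w)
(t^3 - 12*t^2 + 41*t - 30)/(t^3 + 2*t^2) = (t^3 - 12*t^2 + 41*t - 30)/(t^2*(t + 2))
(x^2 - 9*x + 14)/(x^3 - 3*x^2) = (x^2 - 9*x + 14)/(x^2*(x - 3))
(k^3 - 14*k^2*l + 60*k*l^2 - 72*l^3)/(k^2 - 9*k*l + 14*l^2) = (k^2 - 12*k*l + 36*l^2)/(k - 7*l)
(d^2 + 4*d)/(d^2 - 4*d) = (d + 4)/(d - 4)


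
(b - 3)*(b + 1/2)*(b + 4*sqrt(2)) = b^3 - 5*b^2/2 + 4*sqrt(2)*b^2 - 10*sqrt(2)*b - 3*b/2 - 6*sqrt(2)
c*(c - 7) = c^2 - 7*c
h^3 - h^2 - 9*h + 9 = (h - 3)*(h - 1)*(h + 3)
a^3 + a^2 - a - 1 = (a - 1)*(a + 1)^2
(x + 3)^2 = x^2 + 6*x + 9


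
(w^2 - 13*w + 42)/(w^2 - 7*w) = (w - 6)/w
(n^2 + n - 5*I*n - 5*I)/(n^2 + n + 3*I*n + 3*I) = (n - 5*I)/(n + 3*I)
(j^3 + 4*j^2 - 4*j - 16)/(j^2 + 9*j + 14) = (j^2 + 2*j - 8)/(j + 7)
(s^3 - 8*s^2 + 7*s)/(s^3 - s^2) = (s - 7)/s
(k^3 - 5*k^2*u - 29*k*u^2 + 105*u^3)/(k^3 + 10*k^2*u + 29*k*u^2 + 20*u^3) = (k^2 - 10*k*u + 21*u^2)/(k^2 + 5*k*u + 4*u^2)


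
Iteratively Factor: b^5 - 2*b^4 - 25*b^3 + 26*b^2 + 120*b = (b)*(b^4 - 2*b^3 - 25*b^2 + 26*b + 120) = b*(b + 2)*(b^3 - 4*b^2 - 17*b + 60) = b*(b + 2)*(b + 4)*(b^2 - 8*b + 15) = b*(b - 3)*(b + 2)*(b + 4)*(b - 5)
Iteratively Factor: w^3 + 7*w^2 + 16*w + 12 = (w + 3)*(w^2 + 4*w + 4) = (w + 2)*(w + 3)*(w + 2)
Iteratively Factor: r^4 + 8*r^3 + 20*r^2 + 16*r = (r)*(r^3 + 8*r^2 + 20*r + 16) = r*(r + 4)*(r^2 + 4*r + 4) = r*(r + 2)*(r + 4)*(r + 2)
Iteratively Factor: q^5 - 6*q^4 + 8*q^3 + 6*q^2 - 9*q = (q - 3)*(q^4 - 3*q^3 - q^2 + 3*q) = q*(q - 3)*(q^3 - 3*q^2 - q + 3) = q*(q - 3)*(q - 1)*(q^2 - 2*q - 3) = q*(q - 3)*(q - 1)*(q + 1)*(q - 3)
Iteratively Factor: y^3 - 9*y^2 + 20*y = (y - 4)*(y^2 - 5*y) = y*(y - 4)*(y - 5)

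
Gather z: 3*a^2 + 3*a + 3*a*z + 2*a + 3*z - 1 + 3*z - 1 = 3*a^2 + 5*a + z*(3*a + 6) - 2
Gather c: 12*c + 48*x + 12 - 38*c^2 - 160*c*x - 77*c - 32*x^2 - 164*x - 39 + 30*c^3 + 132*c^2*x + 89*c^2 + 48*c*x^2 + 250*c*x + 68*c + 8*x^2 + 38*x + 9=30*c^3 + c^2*(132*x + 51) + c*(48*x^2 + 90*x + 3) - 24*x^2 - 78*x - 18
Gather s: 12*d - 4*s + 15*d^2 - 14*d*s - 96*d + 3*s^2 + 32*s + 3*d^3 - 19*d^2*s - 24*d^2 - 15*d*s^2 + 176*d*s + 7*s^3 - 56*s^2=3*d^3 - 9*d^2 - 84*d + 7*s^3 + s^2*(-15*d - 53) + s*(-19*d^2 + 162*d + 28)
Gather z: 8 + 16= 24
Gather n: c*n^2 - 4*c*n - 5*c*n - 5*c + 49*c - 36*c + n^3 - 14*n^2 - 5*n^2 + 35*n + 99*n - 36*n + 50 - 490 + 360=8*c + n^3 + n^2*(c - 19) + n*(98 - 9*c) - 80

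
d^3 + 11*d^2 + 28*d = d*(d + 4)*(d + 7)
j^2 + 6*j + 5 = (j + 1)*(j + 5)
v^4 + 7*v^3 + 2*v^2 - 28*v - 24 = (v - 2)*(v + 1)*(v + 2)*(v + 6)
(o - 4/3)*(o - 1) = o^2 - 7*o/3 + 4/3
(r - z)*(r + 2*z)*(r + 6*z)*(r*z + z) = r^4*z + 7*r^3*z^2 + r^3*z + 4*r^2*z^3 + 7*r^2*z^2 - 12*r*z^4 + 4*r*z^3 - 12*z^4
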